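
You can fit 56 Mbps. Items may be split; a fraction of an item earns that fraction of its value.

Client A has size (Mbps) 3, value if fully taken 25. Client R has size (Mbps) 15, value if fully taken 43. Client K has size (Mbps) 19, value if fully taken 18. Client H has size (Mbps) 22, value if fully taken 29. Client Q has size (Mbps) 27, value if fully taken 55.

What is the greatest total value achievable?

137.5

Best value per unit of size first: Client A 25/3≈8.33, Client R 43/15≈2.87, Client Q 55/27≈2.04, Client H 29/22≈1.32, Client K 18/19≈0.947.
Take all of Client A (3 Mbps, value 25) — 53 Mbps left.
Client R: take in full, 15 Mbps for value 43 — 38 left.
All 27 Mbps of Client Q fit (value 55) — 11 remain.
Only 11 Mbps remain; take 11/22 of Client H for value 29×11/22 = 14.5.
Total value = 137.5.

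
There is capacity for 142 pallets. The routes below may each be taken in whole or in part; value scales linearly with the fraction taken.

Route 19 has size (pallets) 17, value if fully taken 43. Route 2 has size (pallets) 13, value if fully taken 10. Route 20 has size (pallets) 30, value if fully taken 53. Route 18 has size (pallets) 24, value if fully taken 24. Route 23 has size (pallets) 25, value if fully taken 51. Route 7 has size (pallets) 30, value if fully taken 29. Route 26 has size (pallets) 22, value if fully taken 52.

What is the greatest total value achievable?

246.2

Rank by value-to-size ratio: Route 19 43/17≈2.53, Route 26 52/22≈2.36, Route 23 51/25≈2.04, Route 20 53/30≈1.77, Route 18 24/24≈1, Route 7 29/30≈0.967, Route 2 10/13≈0.769.
Route 19: take in full, 17 pallets for value 43 — 125 left.
Take all of Route 26 (22 pallets, value 52) — 103 pallets left.
All 25 pallets of Route 23 fit (value 51) — 78 remain.
All 30 pallets of Route 20 fit (value 53) — 48 remain.
All 24 pallets of Route 18 fit (value 24) — 24 remain.
Only 24 pallets remain; take 24/30 of Route 7 for value 29×24/30 = 23.2.
Total value = 246.2.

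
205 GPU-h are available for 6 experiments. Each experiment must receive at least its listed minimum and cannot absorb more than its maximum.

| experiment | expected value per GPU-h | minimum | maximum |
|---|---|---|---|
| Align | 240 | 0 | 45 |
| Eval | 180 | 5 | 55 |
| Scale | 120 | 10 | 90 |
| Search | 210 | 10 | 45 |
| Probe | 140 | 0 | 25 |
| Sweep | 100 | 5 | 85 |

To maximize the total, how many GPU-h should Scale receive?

30

Meeting every minimum uses 0+5+10+10+0+5 = 30 GPU-h, leaving 175.
Rank by expected value per GPU-h: Align 240 > Search 210 > Eval 180 > Probe 140 > Scale 120 > Sweep 100.
Align takes 45 more to reach its cap of 45 — 130 left.
Give Search 35 more to hit its cap of 45 — 95 left.
Give Eval 50 more to hit its cap of 55 — 45 left.
Give Probe 25 more to hit its cap of 25 — 20 left.
Only 20 left; Scale takes them to reach 30.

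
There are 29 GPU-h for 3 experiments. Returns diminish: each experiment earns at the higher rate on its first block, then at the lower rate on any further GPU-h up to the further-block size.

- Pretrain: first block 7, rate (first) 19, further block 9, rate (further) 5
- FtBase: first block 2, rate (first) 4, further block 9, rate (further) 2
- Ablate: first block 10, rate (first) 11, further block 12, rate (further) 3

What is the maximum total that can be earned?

Rank every tier by rate: Pretrain/first 19 > Ablate/first 11 > Pretrain/second 5 > FtBase/first 4 > Ablate/second 3 > FtBase/second 2.
Pretrain/first (19): +7 ; 22 left.
Fill Ablate first block (10 at 11) ; 12 left.
Pretrain second at 5: fill all 9 ; 3 left.
FtBase first at 4: fill all 2 ; 1 left.
Ablate/second: +1 of 12 at 3; pool empty.
Total = 19×7 + 11×10 + 5×9 + 4×2 + 3×1 = 299.

299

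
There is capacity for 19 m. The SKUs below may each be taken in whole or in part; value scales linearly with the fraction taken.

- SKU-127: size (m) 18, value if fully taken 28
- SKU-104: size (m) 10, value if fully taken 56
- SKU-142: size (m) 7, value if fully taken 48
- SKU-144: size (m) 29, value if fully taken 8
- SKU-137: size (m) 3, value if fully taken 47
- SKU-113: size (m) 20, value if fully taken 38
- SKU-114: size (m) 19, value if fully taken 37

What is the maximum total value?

Rank by value-to-size ratio: SKU-137 47/3≈15.7, SKU-142 48/7≈6.86, SKU-104 56/10≈5.6, SKU-114 37/19≈1.95, SKU-113 38/20≈1.9, SKU-127 28/18≈1.56, SKU-144 8/29≈0.276.
All 3 m of SKU-137 fit (value 47) — 16 remain.
Take all of SKU-142 (7 m, value 48) — 9 m left.
9 m left: a 9/10 share of SKU-104 gives 56×9/10 = 50.4.
Total value = 145.4.

145.4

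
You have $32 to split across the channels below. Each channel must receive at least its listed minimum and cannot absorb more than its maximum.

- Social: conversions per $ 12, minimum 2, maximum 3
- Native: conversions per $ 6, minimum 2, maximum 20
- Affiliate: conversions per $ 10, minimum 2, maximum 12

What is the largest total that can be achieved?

Meeting every minimum uses 2+2+2 = 6 $, leaving 26.
Highest conversions per $ first: Social 12 > Affiliate 10 > Native 6.
Social: +1 to 3 (cap) — 25 left.
Affiliate takes 10 more to reach its cap of 12 — 15 left.
Only 15 left; Native takes them to reach 17.
Total = 12×3 + 6×17 + 10×12 = 258.

258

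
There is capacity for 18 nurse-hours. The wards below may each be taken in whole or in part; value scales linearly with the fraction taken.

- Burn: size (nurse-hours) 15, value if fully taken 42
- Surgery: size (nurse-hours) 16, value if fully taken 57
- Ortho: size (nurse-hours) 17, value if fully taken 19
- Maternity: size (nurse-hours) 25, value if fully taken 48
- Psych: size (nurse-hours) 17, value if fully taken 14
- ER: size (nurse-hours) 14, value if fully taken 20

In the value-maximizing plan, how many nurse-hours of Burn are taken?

Sort by value density: Surgery 57/16≈3.56, Burn 42/15≈2.8, Maternity 48/25≈1.92, ER 20/14≈1.43, Ortho 19/17≈1.12, Psych 14/17≈0.824.
Take all of Surgery (16 nurse-hours, value 57) ; 2 nurse-hours left.
2 nurse-hours left: a 2/15 share of Burn gives 42×2/15 = 5.6.

2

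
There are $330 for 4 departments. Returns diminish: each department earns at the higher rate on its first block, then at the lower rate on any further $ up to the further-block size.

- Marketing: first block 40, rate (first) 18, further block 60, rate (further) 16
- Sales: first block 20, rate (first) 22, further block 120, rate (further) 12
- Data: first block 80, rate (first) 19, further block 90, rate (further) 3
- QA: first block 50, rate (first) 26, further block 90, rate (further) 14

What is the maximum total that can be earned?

6060

Treat each block as its own option and order by rate: QA/tier1 26 > Sales/tier1 22 > Data/tier1 19 > Marketing/tier1 18 > Marketing/tier2 16 > QA/tier2 14 > Sales/tier2 12 > Data/tier2 3.
QA tier1 at 26: fill all 50 ; 280 left.
Sales tier1 at 22: fill all 20 ; 260 left.
Data tier1 at 19: fill all 80 ; 180 left.
Marketing/tier1 (18): +40 ; 140 left.
Fill Marketing tier2 block (60 at 16) ; 80 left.
80 remain; put them into QA tier2 at 14.
Total = 26×50 + 22×20 + 19×80 + 18×40 + 16×60 + 14×80 = 6060.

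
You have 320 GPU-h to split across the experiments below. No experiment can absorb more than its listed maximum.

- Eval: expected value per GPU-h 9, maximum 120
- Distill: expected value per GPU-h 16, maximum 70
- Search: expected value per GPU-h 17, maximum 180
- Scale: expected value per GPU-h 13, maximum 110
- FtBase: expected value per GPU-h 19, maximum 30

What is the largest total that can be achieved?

5270

Order the experiments by expected value per GPU-h: FtBase 19 > Search 17 > Distill 16 > Scale 13 > Eval 9.
Give FtBase 30 to hit its cap of 30 → 290 left.
Search: +180 to 180 (cap) → 110 left.
Distill takes 70 to reach its cap of 70 → 40 left.
Only 40 left; Scale takes them to reach 40.
Total = 16×70 + 17×180 + 13×40 + 19×30 = 5270.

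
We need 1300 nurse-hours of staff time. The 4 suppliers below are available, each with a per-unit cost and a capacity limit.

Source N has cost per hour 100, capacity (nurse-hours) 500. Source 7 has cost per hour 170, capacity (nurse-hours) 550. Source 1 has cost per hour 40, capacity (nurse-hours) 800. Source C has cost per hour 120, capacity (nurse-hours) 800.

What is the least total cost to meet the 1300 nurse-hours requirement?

Fill from the cheapest supplier first.
Source 1 at 40: take all 800 nurse-hours → 500 still needed.
Source N (100): use full 500 → 0 nurse-hours to go.
Source C, Source 7: unused.
Cost = 800×40 + 500×100 = 82000.

82000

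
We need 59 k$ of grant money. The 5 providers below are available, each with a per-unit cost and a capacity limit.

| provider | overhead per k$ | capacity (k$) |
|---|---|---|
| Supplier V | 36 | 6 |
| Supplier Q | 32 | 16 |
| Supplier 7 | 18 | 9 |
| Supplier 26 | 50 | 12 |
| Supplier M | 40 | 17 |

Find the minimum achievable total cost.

Fill from the cheapest provider first.
Supplier 7 at 18: take all 9 k$ → 50 still needed.
Supplier Q (32): use full 16 → 34 k$ to go.
Supplier V (36): use full 6 → 28 k$ to go.
Supplier M (40): use full 17 → 11 k$ to go.
Supplier 26 (50): take the remaining 11 → done.
Cost = 9×18 + 16×32 + 6×36 + 17×40 + 11×50 = 2120.

2120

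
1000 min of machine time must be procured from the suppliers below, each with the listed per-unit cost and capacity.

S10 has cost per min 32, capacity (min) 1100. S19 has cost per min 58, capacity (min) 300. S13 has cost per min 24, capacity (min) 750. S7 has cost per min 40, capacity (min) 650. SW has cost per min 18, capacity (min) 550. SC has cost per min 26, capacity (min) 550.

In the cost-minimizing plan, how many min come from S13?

450

Use suppliers in increasing cost order.
SW (18): use full 550 ; 450 min to go.
Take 450 from S13 at 24 to finish.
SC, S10, S7, S19: unused.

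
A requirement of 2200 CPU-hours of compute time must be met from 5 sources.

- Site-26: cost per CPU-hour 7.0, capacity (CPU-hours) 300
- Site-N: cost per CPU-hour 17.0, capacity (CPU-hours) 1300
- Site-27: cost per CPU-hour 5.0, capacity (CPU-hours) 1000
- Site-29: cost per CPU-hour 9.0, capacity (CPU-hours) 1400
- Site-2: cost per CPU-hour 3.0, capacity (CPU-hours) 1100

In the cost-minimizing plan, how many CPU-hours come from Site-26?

100

Cheapest first:
Site-2 at 3.0: take all 1100 CPU-hours — 1100 still needed.
Site-27 (5.0): use full 1000 — 100 CPU-hours to go.
Take 100 from Site-26 at 7.0 to finish.
Site-29, Site-N: unused.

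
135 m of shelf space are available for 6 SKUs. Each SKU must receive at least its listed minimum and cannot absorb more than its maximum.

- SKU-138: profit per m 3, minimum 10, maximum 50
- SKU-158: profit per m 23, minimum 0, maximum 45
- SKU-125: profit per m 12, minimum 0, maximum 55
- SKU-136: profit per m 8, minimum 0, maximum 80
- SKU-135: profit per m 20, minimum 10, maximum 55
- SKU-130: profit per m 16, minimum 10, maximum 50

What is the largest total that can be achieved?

2565

Meeting every minimum uses 10+0+0+0+10+10 = 30 m, leaving 105.
Rank by profit per m: SKU-158 23 > SKU-135 20 > SKU-130 16 > SKU-125 12 > SKU-136 8 > SKU-138 3.
Give SKU-158 45 more to hit its cap of 45 ; 60 left.
SKU-135: +45 to 55 (cap) ; 15 left.
Only 15 left; SKU-130 takes them to reach 25.
Total = 3×10 + 23×45 + 20×55 + 16×25 = 2565.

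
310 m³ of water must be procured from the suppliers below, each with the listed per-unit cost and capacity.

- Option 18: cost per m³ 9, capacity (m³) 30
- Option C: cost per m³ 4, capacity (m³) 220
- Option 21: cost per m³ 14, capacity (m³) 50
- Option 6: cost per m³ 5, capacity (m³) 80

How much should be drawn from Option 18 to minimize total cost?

10

Use suppliers in increasing cost order.
Option C at 4: take all 220 m³ ; 90 still needed.
Take 80 from Option 6 at 5 ; need 10 more.
Take 10 from Option 18 at 9 to finish.
Option 21: unused.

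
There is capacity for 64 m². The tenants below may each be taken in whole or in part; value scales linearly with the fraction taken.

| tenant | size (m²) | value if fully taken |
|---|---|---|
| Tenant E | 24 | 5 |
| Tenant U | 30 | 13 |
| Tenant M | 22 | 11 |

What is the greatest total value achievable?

26.5

Rank by value-to-size ratio: Tenant M 11/22≈0.5, Tenant U 13/30≈0.433, Tenant E 5/24≈0.208.
All 22 m² of Tenant M fit (value 11) — 42 remain.
Take all of Tenant U (30 m², value 13) — 12 m² left.
12 m² left: a 12/24 share of Tenant E gives 5×12/24 = 2.5.
Total value = 26.5.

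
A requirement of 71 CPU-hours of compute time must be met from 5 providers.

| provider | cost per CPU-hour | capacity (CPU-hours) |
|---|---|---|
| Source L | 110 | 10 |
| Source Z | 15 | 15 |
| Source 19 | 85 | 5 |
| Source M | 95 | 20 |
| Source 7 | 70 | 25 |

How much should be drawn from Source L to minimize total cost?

6

Use providers in increasing cost order.
Take 15 from Source Z at 15 → need 56 more.
Source 7 at 70: take all 25 CPU-hours → 31 still needed.
Source 19 (85): use full 5 → 26 CPU-hours to go.
Source M (95): use full 20 → 6 CPU-hours to go.
Source L (110): take the remaining 6 → done.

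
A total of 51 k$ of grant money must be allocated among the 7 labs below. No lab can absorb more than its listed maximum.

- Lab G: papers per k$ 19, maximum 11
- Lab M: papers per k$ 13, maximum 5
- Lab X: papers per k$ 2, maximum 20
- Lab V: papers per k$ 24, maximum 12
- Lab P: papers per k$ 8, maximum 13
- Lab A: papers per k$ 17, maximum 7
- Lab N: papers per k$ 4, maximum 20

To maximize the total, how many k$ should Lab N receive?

Order the labs by papers per k$: Lab V 24 > Lab G 19 > Lab A 17 > Lab M 13 > Lab P 8 > Lab N 4 > Lab X 2.
Give Lab V 12 to hit its cap of 12 — 39 left.
Give Lab G 11 to hit its cap of 11 — 28 left.
Give Lab A 7 to hit its cap of 7 — 21 left.
Give Lab M 5 to hit its cap of 5 — 16 left.
Give Lab P 13 to hit its cap of 13 — 3 left.
Lab N: +3 (room for 20) → 3. Pool exhausted.

3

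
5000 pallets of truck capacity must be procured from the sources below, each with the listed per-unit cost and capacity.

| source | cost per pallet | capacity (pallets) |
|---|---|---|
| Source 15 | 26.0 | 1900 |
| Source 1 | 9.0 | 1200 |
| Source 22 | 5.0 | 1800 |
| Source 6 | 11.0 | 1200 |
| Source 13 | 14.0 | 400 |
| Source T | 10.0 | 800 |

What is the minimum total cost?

Cheapest first:
Source 22 at 5.0: take all 1800 pallets → 3200 still needed.
Source 1 at 9.0: take all 1200 pallets → 2000 still needed.
Source T at 10.0: take all 800 pallets → 1200 still needed.
Source 6 at 11.0: take all 1200 pallets → 0 still needed.
Source 13, Source 15: unused.
Cost = 1800×5.0 + 1200×9.0 + 800×10.0 + 1200×11.0 = 41000.

41000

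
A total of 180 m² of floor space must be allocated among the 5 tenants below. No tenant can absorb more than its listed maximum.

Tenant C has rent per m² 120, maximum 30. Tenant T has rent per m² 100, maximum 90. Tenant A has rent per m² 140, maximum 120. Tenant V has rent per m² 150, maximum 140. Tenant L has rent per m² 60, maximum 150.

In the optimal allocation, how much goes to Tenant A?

Rank by rent per m²: Tenant V 150 > Tenant A 140 > Tenant C 120 > Tenant T 100 > Tenant L 60.
Tenant V takes 140 to reach its cap of 140 ; 40 left.
Tenant A: +40 (room for 120) → 40. Pool exhausted.

40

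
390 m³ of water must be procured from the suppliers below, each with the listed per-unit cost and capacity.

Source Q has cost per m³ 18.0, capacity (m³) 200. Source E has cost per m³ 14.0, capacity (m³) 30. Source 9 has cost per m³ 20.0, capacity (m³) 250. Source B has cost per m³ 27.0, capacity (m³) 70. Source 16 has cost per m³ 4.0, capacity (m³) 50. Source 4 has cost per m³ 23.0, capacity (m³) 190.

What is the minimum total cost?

6420

Cheapest first:
Source 16 (4.0): use full 50 ; 340 m³ to go.
Source E at 14.0: take all 30 m³ ; 310 still needed.
Take 200 from Source Q at 18.0 ; need 110 more.
Source 9 at 20.0: take 110 of its 250 ; requirement met.
Source 4, Source B: unused.
Cost = 50×4.0 + 30×14.0 + 200×18.0 + 110×20.0 = 6420.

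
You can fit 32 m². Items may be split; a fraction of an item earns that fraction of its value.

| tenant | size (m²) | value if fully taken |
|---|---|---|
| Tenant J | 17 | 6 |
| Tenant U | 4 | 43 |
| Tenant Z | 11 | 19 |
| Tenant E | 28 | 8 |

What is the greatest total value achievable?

68

Sort by value density: Tenant U 43/4≈10.8, Tenant Z 19/11≈1.73, Tenant J 6/17≈0.353, Tenant E 8/28≈0.286.
Take all of Tenant U (4 m², value 43) ; 28 m² left.
Take all of Tenant Z (11 m², value 19) ; 17 m² left.
All 17 m² of Tenant J fit (value 6) ; 0 remain.
Total value = 68.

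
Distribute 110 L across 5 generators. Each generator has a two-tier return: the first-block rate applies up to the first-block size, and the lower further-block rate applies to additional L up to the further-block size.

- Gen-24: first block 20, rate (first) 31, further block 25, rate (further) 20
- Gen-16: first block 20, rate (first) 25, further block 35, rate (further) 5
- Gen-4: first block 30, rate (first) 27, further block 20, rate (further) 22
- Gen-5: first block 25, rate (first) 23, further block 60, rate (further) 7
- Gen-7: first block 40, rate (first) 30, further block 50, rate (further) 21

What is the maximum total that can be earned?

Order all 10 blocks by rate: Gen-24/tier1 31 > Gen-7/tier1 30 > Gen-4/tier1 27 > Gen-16/tier1 25 > Gen-5/tier1 23 > Gen-4/tier2 22 > Gen-7/tier2 21 > Gen-24/tier2 20 > Gen-5/tier2 7 > Gen-16/tier2 5.
Fill Gen-24 tier1 block (20 at 31) ; 90 left.
Fill Gen-7 tier1 block (40 at 30) ; 50 left.
Gen-4 tier1 at 27: fill all 30 ; 20 left.
Gen-16/tier1 (25): +20 ; 0 left.
Total = 31×20 + 30×40 + 27×30 + 25×20 = 3130.

3130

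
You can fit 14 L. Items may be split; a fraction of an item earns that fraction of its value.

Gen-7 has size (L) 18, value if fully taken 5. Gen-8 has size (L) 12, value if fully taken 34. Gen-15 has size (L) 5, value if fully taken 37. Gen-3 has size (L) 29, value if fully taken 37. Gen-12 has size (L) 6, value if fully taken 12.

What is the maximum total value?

Rank by value-to-size ratio: Gen-15 37/5≈7.4, Gen-8 34/12≈2.83, Gen-12 12/6≈2, Gen-3 37/29≈1.28, Gen-7 5/18≈0.278.
All 5 L of Gen-15 fit (value 37) — 9 remain.
Only 9 L remain; take 9/12 of Gen-8 for value 34×9/12 = 25.5.
Total value = 62.5.

62.5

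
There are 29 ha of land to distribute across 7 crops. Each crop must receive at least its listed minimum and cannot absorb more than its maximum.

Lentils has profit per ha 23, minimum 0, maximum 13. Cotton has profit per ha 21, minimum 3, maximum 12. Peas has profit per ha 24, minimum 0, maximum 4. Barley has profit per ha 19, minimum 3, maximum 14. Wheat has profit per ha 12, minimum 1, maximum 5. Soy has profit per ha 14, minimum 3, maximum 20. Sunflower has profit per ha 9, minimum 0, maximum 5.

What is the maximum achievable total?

611

Meeting every minimum uses 0+3+0+3+1+3+0 = 10 ha, leaving 19.
Highest profit per ha first: Peas 24 > Lentils 23 > Cotton 21 > Barley 19 > Soy 14 > Wheat 12 > Sunflower 9.
Give Peas 4 more to hit its cap of 4 → 15 left.
Lentils: +13 to 13 (cap) → 2 left.
Only 2 left; Cotton takes them to reach 5.
Total = 23×13 + 21×5 + 24×4 + 19×3 + 12×1 + 14×3 = 611.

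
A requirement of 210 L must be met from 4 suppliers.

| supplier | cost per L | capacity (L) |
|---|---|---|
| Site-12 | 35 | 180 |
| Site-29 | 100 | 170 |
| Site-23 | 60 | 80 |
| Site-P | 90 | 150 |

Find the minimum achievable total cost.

8100

Use suppliers in increasing cost order.
Take 180 from Site-12 at 35 — need 30 more.
Site-23 (60): take the remaining 30 — done.
Site-P, Site-29: unused.
Cost = 180×35 + 30×60 = 8100.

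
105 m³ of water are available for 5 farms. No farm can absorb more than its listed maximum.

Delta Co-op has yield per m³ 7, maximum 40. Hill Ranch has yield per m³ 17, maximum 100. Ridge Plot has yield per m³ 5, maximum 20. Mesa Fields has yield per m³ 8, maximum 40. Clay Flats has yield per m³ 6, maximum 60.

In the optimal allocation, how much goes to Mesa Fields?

Order the farms by yield per m³: Hill Ranch 17 > Mesa Fields 8 > Delta Co-op 7 > Clay Flats 6 > Ridge Plot 5.
Hill Ranch takes 100 to reach its cap of 100 → 5 left.
Mesa Fields has room for 40 but only 5 remain, so it gets 5.

5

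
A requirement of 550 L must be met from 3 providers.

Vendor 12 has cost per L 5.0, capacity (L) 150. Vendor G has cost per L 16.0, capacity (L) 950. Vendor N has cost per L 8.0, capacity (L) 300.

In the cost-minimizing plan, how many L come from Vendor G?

Use providers in increasing cost order.
Vendor 12 at 5.0: take all 150 L → 400 still needed.
Vendor N at 8.0: take all 300 L → 100 still needed.
Vendor G (16.0): take the remaining 100 → done.

100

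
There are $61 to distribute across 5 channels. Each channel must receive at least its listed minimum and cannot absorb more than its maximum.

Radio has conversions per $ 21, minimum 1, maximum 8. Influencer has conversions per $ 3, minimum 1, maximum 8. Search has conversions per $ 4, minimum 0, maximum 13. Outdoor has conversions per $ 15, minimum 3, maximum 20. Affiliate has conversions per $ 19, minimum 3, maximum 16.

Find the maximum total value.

836

Meeting every minimum uses 1+1+0+3+3 = 8 $, leaving 53.
Rank by conversions per $: Radio 21 > Affiliate 19 > Outdoor 15 > Search 4 > Influencer 3.
Radio takes 7 more to reach its cap of 8 ; 46 left.
Affiliate takes 13 more to reach its cap of 16 ; 33 left.
Give Outdoor 17 more to hit its cap of 20 ; 16 left.
Search: +13 to 13 (cap) ; 3 left.
Only 3 left; Influencer takes them to reach 4.
Total = 21×8 + 3×4 + 4×13 + 15×20 + 19×16 = 836.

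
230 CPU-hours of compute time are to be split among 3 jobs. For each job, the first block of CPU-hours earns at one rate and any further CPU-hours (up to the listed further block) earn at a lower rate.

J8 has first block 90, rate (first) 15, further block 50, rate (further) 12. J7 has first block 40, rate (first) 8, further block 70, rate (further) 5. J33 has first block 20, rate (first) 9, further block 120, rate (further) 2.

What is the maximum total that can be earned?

Order all 6 blocks by rate: J8/tier1 15 > J8/tier2 12 > J33/tier1 9 > J7/tier1 8 > J7/tier2 5 > J33/tier2 2.
J8/tier1 (15): +90 — 140 left.
J8 tier2 at 12: fill all 50 — 90 left.
J33 tier1 at 9: fill all 20 — 70 left.
J7 tier1 at 8: fill all 40 — 30 left.
30 remain; put them into J7 tier2 at 5.
Total = 15×90 + 12×50 + 9×20 + 8×40 + 5×30 = 2600.

2600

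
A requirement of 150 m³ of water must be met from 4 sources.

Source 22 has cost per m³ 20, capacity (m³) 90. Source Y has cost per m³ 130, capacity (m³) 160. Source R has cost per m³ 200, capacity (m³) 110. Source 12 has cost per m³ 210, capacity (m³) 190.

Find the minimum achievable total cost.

Use sources in increasing cost order.
Source 22 (20): use full 90 → 60 m³ to go.
Source Y at 130: take 60 of its 160 → requirement met.
Source R, Source 12: unused.
Cost = 90×20 + 60×130 = 9600.

9600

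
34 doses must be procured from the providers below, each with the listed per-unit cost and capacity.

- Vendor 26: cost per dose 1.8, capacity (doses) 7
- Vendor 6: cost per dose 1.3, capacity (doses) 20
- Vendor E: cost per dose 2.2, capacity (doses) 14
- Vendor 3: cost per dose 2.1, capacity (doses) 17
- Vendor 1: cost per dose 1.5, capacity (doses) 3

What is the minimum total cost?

51.5

Use providers in increasing cost order.
Vendor 6 at 1.3: take all 20 doses ; 14 still needed.
Take 3 from Vendor 1 at 1.5 ; need 11 more.
Take 7 from Vendor 26 at 1.8 ; need 4 more.
Take 4 from Vendor 3 at 2.1 to finish.
Vendor E: unused.
Cost = 20×1.3 + 3×1.5 + 7×1.8 + 4×2.1 = 51.5.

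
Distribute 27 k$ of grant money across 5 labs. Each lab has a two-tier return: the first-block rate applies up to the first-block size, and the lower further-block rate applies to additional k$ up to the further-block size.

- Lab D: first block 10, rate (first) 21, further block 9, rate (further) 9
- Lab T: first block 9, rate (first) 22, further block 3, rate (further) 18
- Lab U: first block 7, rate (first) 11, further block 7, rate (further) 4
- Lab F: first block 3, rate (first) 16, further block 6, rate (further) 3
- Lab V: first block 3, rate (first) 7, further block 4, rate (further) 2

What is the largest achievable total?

Rank every tier by rate: Lab T/T1 22 > Lab D/T1 21 > Lab T/T2 18 > Lab F/T1 16 > Lab U/T1 11 > Lab D/T2 9 > Lab V/T1 7 > Lab U/T2 4 > Lab F/T2 3 > Lab V/T2 2.
Lab T/T1 (22): +9 ; 18 left.
Lab D/T1 (21): +10 ; 8 left.
Fill Lab T T2 block (3 at 18) ; 5 left.
Fill Lab F T1 block (3 at 16) ; 2 left.
Lab U T1 at 11: only 2 left, fill 2.
Total = 22×9 + 21×10 + 18×3 + 16×3 + 11×2 = 532.

532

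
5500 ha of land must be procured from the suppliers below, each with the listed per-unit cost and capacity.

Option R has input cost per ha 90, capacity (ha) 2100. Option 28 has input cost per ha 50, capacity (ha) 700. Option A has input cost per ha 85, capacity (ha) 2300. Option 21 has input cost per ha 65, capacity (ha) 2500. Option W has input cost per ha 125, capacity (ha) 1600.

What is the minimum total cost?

393000

Fill from the cheapest supplier first.
Option 28 (50): use full 700 ; 4800 ha to go.
Option 21 (65): use full 2500 ; 2300 ha to go.
Take 2300 from Option A at 85 ; need 0 more.
Option R, Option W: unused.
Cost = 700×50 + 2500×65 + 2300×85 = 393000.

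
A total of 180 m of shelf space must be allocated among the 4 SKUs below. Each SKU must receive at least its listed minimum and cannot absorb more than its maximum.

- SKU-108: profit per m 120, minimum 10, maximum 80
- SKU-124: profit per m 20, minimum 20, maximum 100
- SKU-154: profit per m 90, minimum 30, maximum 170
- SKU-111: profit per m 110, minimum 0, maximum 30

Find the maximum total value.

17800

Meeting every minimum uses 10+20+30+0 = 60 m, leaving 120.
Order the SKUs by profit per m: SKU-108 120 > SKU-111 110 > SKU-154 90 > SKU-124 20.
SKU-108 takes 70 more to reach its cap of 80 ; 50 left.
SKU-111: +30 to 30 (cap) ; 20 left.
Only 20 left; SKU-154 takes them to reach 50.
Total = 120×80 + 20×20 + 90×50 + 110×30 = 17800.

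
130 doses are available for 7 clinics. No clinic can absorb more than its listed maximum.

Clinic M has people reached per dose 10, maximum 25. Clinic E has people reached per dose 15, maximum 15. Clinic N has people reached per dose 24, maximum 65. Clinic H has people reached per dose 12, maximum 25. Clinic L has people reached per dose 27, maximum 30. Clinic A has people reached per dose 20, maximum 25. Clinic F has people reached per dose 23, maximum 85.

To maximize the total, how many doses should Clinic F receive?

Rank by people reached per dose: Clinic L 27 > Clinic N 24 > Clinic F 23 > Clinic A 20 > Clinic E 15 > Clinic H 12 > Clinic M 10.
Give Clinic L 30 to hit its cap of 30 ; 100 left.
Clinic N: +65 to 65 (cap) ; 35 left.
Clinic F has room for 85 but only 35 remain, so it gets 35.

35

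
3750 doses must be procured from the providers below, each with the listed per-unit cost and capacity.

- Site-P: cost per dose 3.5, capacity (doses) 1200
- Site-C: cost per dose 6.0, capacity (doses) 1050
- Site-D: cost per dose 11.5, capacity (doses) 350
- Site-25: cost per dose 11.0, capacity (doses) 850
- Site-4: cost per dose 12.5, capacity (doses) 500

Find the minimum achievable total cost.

27625

Cheapest first:
Site-P at 3.5: take all 1200 doses → 2550 still needed.
Take 1050 from Site-C at 6.0 → need 1500 more.
Take 850 from Site-25 at 11.0 → need 650 more.
Take 350 from Site-D at 11.5 → need 300 more.
Site-4 (12.5): take the remaining 300 → done.
Cost = 1200×3.5 + 1050×6.0 + 850×11.0 + 350×11.5 + 300×12.5 = 27625.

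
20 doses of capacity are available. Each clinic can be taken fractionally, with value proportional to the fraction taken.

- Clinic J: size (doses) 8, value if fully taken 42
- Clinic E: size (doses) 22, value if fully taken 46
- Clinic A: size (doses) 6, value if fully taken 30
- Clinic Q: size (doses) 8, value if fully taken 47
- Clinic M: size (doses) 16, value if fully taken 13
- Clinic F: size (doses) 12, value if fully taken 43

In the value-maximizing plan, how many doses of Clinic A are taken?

4

Sort by value density: Clinic Q 47/8≈5.88, Clinic J 42/8≈5.25, Clinic A 30/6≈5, Clinic F 43/12≈3.58, Clinic E 46/22≈2.09, Clinic M 13/16≈0.812.
Clinic Q: take in full, 8 doses for value 47 — 12 left.
Take all of Clinic J (8 doses, value 42) — 4 doses left.
Fill the last 4 doses with part of Clinic A: 4/6 of it earns 20.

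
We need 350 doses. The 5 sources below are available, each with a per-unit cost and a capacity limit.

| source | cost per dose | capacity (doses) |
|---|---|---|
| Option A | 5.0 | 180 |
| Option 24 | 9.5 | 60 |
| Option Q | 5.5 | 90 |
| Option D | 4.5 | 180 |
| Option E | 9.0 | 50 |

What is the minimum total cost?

Cheapest first:
Option D at 4.5: take all 180 doses ; 170 still needed.
Take 170 from Option A at 5.0 to finish.
Option Q, Option E, Option 24: unused.
Cost = 180×4.5 + 170×5.0 = 1660.

1660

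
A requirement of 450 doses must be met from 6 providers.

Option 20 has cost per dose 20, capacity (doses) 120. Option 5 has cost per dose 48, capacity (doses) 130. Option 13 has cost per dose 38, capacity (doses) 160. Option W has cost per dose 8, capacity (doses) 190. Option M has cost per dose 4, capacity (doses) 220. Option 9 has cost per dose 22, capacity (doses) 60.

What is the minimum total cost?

3200

Use providers in increasing cost order.
Option M (4): use full 220 → 230 doses to go.
Option W at 8: take all 190 doses → 40 still needed.
Option 20 at 20: take 40 of its 120 → requirement met.
Option 9, Option 13, Option 5: unused.
Cost = 220×4 + 190×8 + 40×20 = 3200.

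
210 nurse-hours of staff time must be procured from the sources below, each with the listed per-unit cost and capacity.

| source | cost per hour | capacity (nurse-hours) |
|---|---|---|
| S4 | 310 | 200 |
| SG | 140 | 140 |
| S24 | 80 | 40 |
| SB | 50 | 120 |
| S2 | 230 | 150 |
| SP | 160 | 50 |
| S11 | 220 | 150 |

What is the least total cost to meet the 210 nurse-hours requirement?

Use sources in increasing cost order.
SB (50): use full 120 — 90 nurse-hours to go.
S24 at 80: take all 40 nurse-hours — 50 still needed.
SG (140): take the remaining 50 — done.
SP, S11, S2, S4: unused.
Cost = 120×50 + 40×80 + 50×140 = 16200.

16200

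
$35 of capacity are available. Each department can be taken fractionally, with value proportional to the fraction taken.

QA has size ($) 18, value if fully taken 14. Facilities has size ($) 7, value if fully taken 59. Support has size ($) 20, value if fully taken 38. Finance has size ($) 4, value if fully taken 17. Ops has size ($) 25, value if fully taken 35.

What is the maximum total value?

119.6

Sort by value density: Facilities 59/7≈8.43, Finance 17/4≈4.25, Support 38/20≈1.9, Ops 35/25≈1.4, QA 14/18≈0.778.
Take all of Facilities (7 $, value 59) — 28 $ left.
Finance: take in full, 4 $ for value 17 — 24 left.
Support: take in full, 20 $ for value 38 — 4 left.
Fill the last 4 $ with part of Ops: 4/25 of it earns 5.6.
Total value = 119.6.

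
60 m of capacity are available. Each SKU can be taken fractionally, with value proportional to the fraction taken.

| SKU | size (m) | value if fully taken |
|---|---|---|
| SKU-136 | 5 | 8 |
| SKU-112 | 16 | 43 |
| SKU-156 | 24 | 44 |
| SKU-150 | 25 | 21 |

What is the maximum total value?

107.6

Best value per unit of size first: SKU-112 43/16≈2.69, SKU-156 44/24≈1.83, SKU-136 8/5≈1.6, SKU-150 21/25≈0.84.
All 16 m of SKU-112 fit (value 43) → 44 remain.
Take all of SKU-156 (24 m, value 44) → 20 m left.
All 5 m of SKU-136 fit (value 8) → 15 remain.
Only 15 m remain; take 15/25 of SKU-150 for value 21×15/25 = 12.6.
Total value = 107.6.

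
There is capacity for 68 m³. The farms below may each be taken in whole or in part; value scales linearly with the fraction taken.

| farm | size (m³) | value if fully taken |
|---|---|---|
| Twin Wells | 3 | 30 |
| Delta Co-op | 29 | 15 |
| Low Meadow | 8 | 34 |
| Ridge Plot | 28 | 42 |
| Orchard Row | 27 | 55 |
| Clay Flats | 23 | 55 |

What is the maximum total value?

Rank by value-to-size ratio: Twin Wells 30/3≈10, Low Meadow 34/8≈4.25, Clay Flats 55/23≈2.39, Orchard Row 55/27≈2.04, Ridge Plot 42/28≈1.5, Delta Co-op 15/29≈0.517.
All 3 m³ of Twin Wells fit (value 30) ; 65 remain.
Low Meadow: take in full, 8 m³ for value 34 ; 57 left.
Take all of Clay Flats (23 m³, value 55) ; 34 m³ left.
Take all of Orchard Row (27 m³, value 55) ; 7 m³ left.
7 m³ left: a 7/28 share of Ridge Plot gives 42×7/28 = 10.5.
Total value = 184.5.

184.5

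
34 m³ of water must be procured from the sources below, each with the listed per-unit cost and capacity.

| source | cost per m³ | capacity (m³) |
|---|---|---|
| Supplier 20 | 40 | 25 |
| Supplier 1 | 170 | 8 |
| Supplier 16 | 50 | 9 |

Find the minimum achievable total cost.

Fill from the cheapest source first.
Take 25 from Supplier 20 at 40 ; need 9 more.
Supplier 16 (50): use full 9 ; 0 m³ to go.
Supplier 1: unused.
Cost = 25×40 + 9×50 = 1450.

1450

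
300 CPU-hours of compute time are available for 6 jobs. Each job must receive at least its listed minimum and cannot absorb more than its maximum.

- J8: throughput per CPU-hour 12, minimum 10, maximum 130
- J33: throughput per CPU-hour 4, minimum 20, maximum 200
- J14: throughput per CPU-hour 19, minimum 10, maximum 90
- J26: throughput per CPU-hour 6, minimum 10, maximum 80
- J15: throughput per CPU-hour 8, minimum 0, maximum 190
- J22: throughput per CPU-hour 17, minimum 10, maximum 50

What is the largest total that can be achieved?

Meeting every minimum uses 10+20+10+10+0+10 = 60 CPU-hours, leaving 240.
Highest throughput per CPU-hour first: J14 19 > J22 17 > J8 12 > J15 8 > J26 6 > J33 4.
J14 takes 80 more to reach its cap of 90 — 160 left.
J22: +40 to 50 (cap) — 120 left.
Give J8 120 more to hit its cap of 130 — 0 left.
Total = 12×130 + 4×20 + 19×90 + 6×10 + 17×50 = 4260.

4260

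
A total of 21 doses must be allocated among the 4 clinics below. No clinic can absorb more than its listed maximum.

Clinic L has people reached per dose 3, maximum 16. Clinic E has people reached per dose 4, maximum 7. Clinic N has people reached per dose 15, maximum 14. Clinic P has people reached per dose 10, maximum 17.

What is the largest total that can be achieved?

Order the clinics by people reached per dose: Clinic N 15 > Clinic P 10 > Clinic E 4 > Clinic L 3.
Clinic N takes 14 to reach its cap of 14 ; 7 left.
Clinic P has room for 17 but only 7 remain, so it gets 7.
Total = 15×14 + 10×7 = 280.

280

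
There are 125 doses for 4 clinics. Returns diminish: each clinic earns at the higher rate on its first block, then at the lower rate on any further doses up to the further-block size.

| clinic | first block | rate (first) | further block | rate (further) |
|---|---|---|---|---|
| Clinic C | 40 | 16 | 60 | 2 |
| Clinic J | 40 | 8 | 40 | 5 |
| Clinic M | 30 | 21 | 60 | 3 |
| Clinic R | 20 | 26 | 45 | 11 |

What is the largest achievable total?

2175

Order all 8 blocks by rate: Clinic R/T1 26 > Clinic M/T1 21 > Clinic C/T1 16 > Clinic R/T2 11 > Clinic J/T1 8 > Clinic J/T2 5 > Clinic M/T2 3 > Clinic C/T2 2.
Fill Clinic R T1 block (20 at 26) — 105 left.
Clinic M/T1 (21): +30 — 75 left.
Clinic C/T1 (16): +40 — 35 left.
Clinic R T2 at 11: only 35 left, fill 35.
Total = 26×20 + 21×30 + 16×40 + 11×35 = 2175.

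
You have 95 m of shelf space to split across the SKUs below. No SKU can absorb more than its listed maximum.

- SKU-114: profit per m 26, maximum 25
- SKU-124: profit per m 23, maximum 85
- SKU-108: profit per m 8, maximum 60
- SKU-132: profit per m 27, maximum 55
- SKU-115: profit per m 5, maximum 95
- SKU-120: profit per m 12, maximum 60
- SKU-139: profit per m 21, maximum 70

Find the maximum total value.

2480

Order the SKUs by profit per m: SKU-132 27 > SKU-114 26 > SKU-124 23 > SKU-139 21 > SKU-120 12 > SKU-108 8 > SKU-115 5.
Give SKU-132 55 to hit its cap of 55 — 40 left.
Give SKU-114 25 to hit its cap of 25 — 15 left.
SKU-124: +15 (room for 85) → 15. Pool exhausted.
Total = 26×25 + 23×15 + 27×55 = 2480.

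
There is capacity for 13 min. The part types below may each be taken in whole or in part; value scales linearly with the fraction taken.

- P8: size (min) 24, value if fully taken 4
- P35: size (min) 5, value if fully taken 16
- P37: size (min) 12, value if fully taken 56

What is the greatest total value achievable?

59.2

Best value per unit of size first: P37 56/12≈4.67, P35 16/5≈3.2, P8 4/24≈0.167.
All 12 min of P37 fit (value 56) — 1 remain.
1 min left: a 1/5 share of P35 gives 16×1/5 = 3.2.
Total value = 59.2.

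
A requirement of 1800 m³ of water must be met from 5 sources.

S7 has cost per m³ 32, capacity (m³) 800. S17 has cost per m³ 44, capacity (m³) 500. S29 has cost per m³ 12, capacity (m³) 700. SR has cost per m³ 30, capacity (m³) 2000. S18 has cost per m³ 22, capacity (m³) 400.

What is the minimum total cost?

38200

Cheapest first:
Take 700 from S29 at 12 — need 1100 more.
S18 (22): use full 400 — 700 m³ to go.
Take 700 from SR at 30 to finish.
S7, S17: unused.
Cost = 700×12 + 400×22 + 700×30 = 38200.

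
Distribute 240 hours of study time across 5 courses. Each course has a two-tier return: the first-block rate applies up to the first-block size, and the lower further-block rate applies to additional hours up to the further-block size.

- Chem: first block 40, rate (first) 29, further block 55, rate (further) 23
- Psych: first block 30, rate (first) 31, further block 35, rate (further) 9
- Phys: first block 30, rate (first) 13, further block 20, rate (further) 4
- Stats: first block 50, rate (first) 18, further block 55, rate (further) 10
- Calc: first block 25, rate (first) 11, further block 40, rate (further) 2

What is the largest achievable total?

Treat each block as its own option and order by rate: Psych/first 31 > Chem/first 29 > Chem/second 23 > Stats/first 18 > Phys/first 13 > Calc/first 11 > Stats/second 10 > Psych/second 9 > Phys/second 4 > Calc/second 2.
Psych/first (31): +30 ; 210 left.
Chem first at 29: fill all 40 ; 170 left.
Fill Chem second block (55 at 23) ; 115 left.
Stats first at 18: fill all 50 ; 65 left.
Phys/first (13): +30 ; 35 left.
Calc/first (11): +25 ; 10 left.
Stats second at 10: only 10 left, fill 10.
Total = 31×30 + 29×40 + 23×55 + 18×50 + 13×30 + 11×25 + 10×10 = 5020.

5020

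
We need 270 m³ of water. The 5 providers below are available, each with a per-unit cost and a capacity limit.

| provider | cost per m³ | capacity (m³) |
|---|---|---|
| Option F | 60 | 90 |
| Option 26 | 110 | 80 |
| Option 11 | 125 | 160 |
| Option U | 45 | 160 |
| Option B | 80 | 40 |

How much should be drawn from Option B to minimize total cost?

Fill from the cheapest provider first.
Option U at 45: take all 160 m³ — 110 still needed.
Option F (60): use full 90 — 20 m³ to go.
Option B at 80: take 20 of its 40 — requirement met.
Option 26, Option 11: unused.

20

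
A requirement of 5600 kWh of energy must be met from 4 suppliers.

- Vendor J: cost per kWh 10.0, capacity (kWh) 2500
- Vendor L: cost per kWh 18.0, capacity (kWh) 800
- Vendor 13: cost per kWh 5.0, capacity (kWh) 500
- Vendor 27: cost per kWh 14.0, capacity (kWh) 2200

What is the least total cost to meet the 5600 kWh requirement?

Use suppliers in increasing cost order.
Vendor 13 (5.0): use full 500 — 5100 kWh to go.
Take 2500 from Vendor J at 10.0 — need 2600 more.
Vendor 27 at 14.0: take all 2200 kWh — 400 still needed.
Vendor L at 18.0: take 400 of its 800 — requirement met.
Cost = 500×5.0 + 2500×10.0 + 2200×14.0 + 400×18.0 = 65500.

65500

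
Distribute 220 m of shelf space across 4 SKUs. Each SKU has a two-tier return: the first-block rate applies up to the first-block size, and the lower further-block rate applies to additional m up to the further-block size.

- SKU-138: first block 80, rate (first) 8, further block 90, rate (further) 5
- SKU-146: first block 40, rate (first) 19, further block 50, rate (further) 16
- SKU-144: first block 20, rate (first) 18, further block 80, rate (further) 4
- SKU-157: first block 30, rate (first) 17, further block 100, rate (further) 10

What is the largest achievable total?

Treat each block as its own option and order by rate: SKU-146/first 19 > SKU-144/first 18 > SKU-157/first 17 > SKU-146/second 16 > SKU-157/second 10 > SKU-138/first 8 > SKU-138/second 5 > SKU-144/second 4.
Fill SKU-146 first block (40 at 19) — 180 left.
Fill SKU-144 first block (20 at 18) — 160 left.
Fill SKU-157 first block (30 at 17) — 130 left.
SKU-146 second at 16: fill all 50 — 80 left.
SKU-157 second at 10: only 80 left, fill 80.
Total = 19×40 + 18×20 + 17×30 + 16×50 + 10×80 = 3230.

3230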